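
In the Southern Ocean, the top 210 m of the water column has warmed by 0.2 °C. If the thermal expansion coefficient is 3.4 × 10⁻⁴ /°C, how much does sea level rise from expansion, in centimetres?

Δh = αΔT·H = 3.4×10⁻⁴ × 0.2 × 210 = 0.01428 m

1.43 cm of thermosteric rise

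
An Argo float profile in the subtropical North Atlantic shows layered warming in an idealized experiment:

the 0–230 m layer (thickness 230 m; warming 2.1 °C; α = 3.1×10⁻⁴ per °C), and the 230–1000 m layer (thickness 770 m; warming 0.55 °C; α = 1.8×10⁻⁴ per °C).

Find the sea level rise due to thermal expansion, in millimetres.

0–230 m: 2.1 × 230 × 3.1×10⁻⁴ = 0.14973 m
230–1000 m: 0.55 × 770 × 1.8×10⁻⁴ = 0.07623 m
Δh = 0.14973 + 0.07623 = 0.22596 m ≈ 226 mm

226 mm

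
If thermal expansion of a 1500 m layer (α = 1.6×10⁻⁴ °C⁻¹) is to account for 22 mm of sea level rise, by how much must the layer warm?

ΔT = Δh/(αH) = 0.022 / (1.6×10⁻⁴ × 1500) ≈ 0.09167 K

ΔT ≈ 0.092 K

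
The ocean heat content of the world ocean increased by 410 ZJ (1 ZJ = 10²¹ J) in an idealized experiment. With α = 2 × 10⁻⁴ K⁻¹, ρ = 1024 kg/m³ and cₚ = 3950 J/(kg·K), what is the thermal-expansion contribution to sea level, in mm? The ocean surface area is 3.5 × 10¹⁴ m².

57.9 mm

Per unit area: Q = 410×10²¹ / (3.5×10¹⁴) ≈ 1.171×10⁹ J/m²
Δh = αQ/(ρcₚ) = 2×10⁻⁴ × 1.171×10⁹ / (1024 × 3950) ≈ 0.057902 m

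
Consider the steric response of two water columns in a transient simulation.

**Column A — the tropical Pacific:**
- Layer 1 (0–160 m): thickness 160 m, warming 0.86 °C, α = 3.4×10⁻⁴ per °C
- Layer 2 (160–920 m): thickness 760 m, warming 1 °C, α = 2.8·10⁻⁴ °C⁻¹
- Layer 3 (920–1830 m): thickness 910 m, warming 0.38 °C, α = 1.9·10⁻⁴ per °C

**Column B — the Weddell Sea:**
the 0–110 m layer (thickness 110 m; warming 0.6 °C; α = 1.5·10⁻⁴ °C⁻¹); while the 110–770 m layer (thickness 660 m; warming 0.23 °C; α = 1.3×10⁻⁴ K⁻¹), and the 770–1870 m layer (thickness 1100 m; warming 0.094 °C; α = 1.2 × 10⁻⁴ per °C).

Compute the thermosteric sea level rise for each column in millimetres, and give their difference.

Δh_A ≈ 330 mm, Δh_B ≈ 42 mm; difference ≈ 280 mm

A Layer 1: 0.86 × 160 × 3.4×10⁻⁴ = 0.046784 m
A 160–920 m: 2.8×10⁻⁴ × 1 × 760 = 0.21280 m
A 1.9×10⁻⁴ × 0.38 × 910 = 0.065702 m
A total: 0.325286 m
B 0–110 m: 0.6 × 1.5×10⁻⁴ × 110 = 0.00990 m
B 0.23 × 660 × 1.3×10⁻⁴ = 0.019734 m
B 770–1870 m: 1.2×10⁻⁴ × 0.094 × 1100 = 0.012408 m
B total: 0.042042 m
Difference: 0.325286 − 0.042042 = 0.283244 m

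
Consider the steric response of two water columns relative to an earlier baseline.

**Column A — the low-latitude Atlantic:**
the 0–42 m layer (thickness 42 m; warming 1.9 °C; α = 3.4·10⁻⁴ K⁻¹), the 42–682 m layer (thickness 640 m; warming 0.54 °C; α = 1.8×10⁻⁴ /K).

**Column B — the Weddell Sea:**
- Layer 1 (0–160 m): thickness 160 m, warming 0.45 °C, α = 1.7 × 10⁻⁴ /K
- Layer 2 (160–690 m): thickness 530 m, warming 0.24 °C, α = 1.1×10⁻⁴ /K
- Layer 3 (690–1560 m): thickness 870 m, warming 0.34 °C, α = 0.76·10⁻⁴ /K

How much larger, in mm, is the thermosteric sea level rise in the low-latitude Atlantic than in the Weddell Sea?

41 mm

A 42 × 3.4×10⁻⁴ × 1.9 = 0.027132 m
A 1.8×10⁻⁴ × 0.54 × 640 = 0.062208 m
A total: 0.08934 m
B 0–160 m: 1.7×10⁻⁴ × 0.45 × 160 = 0.01224 m
B 1.1×10⁻⁴ × 530 × 0.24 = 0.013992 m
B Layer 3: 0.34 × 0.76×10⁻⁴ × 870 = 0.0224808 m
B total: 0.0487128 m
Difference: 0.08934 − 0.0487128 = 0.0406272 m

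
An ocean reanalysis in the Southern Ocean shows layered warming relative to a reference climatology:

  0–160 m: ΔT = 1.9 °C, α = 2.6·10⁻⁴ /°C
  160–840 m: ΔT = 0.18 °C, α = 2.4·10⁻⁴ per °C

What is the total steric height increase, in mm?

0–160 m: 160 × 1.9 × 2.6×10⁻⁴ = 0.07904 m
160–840 m: 0.18 × 680 × 2.4×10⁻⁴ = 0.029376 m
Δh = 0.07904 + 0.029376 = 0.108416 m

108 mm of thermosteric rise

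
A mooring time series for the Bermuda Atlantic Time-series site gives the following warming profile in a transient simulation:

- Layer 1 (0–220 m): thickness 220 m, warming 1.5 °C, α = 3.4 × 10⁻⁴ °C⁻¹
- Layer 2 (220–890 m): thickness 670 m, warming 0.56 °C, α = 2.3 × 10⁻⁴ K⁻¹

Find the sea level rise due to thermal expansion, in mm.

3.4×10⁻⁴ × 1.5 × 220 = 0.11220 m
0.56 × 2.3×10⁻⁴ × 670 = 0.086296 m
Δh = 0.11220 + 0.086296 = 0.198496 m

198 mm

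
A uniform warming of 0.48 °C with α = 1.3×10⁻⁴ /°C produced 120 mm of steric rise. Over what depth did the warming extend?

H = Δh/(αΔT) = 0.12 / (1.3×10⁻⁴ × 0.48) ≈ 1923 m

about 1900 m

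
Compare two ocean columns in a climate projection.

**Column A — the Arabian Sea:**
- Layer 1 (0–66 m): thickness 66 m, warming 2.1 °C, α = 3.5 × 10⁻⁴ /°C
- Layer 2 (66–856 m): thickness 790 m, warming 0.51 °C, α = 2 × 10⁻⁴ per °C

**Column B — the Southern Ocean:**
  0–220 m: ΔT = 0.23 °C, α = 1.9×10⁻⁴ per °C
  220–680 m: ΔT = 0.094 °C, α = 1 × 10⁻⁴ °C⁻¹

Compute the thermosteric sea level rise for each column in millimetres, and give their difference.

A 0–66 m: 2.1 × 3.5×10⁻⁴ × 66 = 0.04851 m
A 0.51 × 2×10⁻⁴ × 790 = 0.08058 m
A total: 0.12909 m
B 220 × 0.23 × 1.9×10⁻⁴ = 0.009614 m
B 220–680 m: 0.094 × 1×10⁻⁴ × 460 = 0.004324 m
B total: 0.013938 m
Difference: 0.12909 − 0.013938 = 0.115152 m

Δh_A ≈ 129 mm, Δh_B ≈ 13.9 mm; difference ≈ 115 mm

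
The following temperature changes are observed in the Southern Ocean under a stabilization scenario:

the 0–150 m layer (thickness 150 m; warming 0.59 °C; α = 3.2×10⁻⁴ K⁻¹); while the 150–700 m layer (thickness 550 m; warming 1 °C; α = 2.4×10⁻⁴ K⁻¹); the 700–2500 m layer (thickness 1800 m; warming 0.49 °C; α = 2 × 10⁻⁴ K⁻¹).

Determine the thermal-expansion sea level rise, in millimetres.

0.59 × 150 × 3.2×10⁻⁴ = 0.02832 m
Layer 2: 550 × 1 × 2.4×10⁻⁴ = 0.13200 m
0.49 × 2×10⁻⁴ × 1800 = 0.17640 m
Δh = 0.02832 + 0.13200 + 0.17640 = 0.33672 m

Δh ≈ 337 mm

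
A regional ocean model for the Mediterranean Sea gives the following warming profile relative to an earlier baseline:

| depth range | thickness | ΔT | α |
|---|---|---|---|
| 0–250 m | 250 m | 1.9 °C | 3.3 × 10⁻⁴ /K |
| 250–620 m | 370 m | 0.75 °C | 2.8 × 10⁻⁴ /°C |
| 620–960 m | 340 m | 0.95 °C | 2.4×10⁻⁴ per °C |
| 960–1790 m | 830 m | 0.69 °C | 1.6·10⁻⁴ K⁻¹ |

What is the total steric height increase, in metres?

Δh = 0.40 m

3.3×10⁻⁴ × 1.9 × 250 = 0.15675 m
Layer 2: 370 × 0.75 × 2.8×10⁻⁴ = 0.07770 m
620–960 m: 340 × 2.4×10⁻⁴ × 0.95 = 0.07752 m
960–1790 m: 830 × 0.69 × 1.6×10⁻⁴ = 0.091632 m
Δh = 0.15675 + 0.07770 + 0.07752 + 0.091632 = 0.403602 m ≈ 0.40 m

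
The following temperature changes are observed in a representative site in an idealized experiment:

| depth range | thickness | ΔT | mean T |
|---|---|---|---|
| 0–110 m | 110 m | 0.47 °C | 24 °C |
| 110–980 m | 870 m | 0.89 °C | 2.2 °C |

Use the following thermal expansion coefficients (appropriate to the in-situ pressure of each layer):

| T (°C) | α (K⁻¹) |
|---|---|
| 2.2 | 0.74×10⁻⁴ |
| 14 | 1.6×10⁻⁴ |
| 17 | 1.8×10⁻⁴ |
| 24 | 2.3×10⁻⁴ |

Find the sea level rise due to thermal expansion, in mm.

Layer 1 at 24 °C → α = 2.3×10⁻⁴ K⁻¹
Layer 2 at 2.2 °C → α = 0.74×10⁻⁴ K⁻¹
2.3×10⁻⁴ × 0.47 × 110 = 0.011891 m
0.89 × 870 × 0.74×10⁻⁴ = 0.0572982 m
Δh = 0.011891 + 0.0572982 = 0.0691892 m

69 mm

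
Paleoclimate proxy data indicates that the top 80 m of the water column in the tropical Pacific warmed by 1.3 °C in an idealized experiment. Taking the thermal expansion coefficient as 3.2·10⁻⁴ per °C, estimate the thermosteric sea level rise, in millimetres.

Δh = αΔT·H = 3.2×10⁻⁴ × 1.3 × 80 = 0.03328 m

Δh = 33.3 mm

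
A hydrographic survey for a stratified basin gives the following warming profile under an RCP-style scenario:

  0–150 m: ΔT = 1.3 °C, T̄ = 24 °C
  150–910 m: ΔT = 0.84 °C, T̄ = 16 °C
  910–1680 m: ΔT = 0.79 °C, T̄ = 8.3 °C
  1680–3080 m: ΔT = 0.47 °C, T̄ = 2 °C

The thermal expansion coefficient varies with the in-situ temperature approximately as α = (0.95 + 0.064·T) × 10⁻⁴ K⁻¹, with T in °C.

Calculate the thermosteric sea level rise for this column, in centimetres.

33.6 cm of thermosteric rise

Layer 1: α = (0.95 + 0.064×24)×10⁻⁴ = 2.486×10⁻⁴ K⁻¹
Layer 2: α = (0.95 + 0.064×16)×10⁻⁴ = 1.974×10⁻⁴ K⁻¹
Layer 3: α = (0.95 + 0.064×8.3)×10⁻⁴ = 1.4812×10⁻⁴ K⁻¹
Layer 4: α = (0.95 + 0.064×2)×10⁻⁴ = 1.078×10⁻⁴ K⁻¹
0–150 m: 1.3 × 2.486×10⁻⁴ × 150 = 0.048477 m
Layer 2: 0.84 × 760 × 1.974×10⁻⁴ = 0.12602016 m
910–1680 m: 770 × 1.4812×10⁻⁴ × 0.79 = 0.090101396 m
1680–3080 m: 0.47 × 1.078×10⁻⁴ × 1400 = 0.0709324 m
Δh = 0.048477 + 0.12602016 + 0.090101396 + 0.0709324 = 0.335530956 m ≈ 33.6 cm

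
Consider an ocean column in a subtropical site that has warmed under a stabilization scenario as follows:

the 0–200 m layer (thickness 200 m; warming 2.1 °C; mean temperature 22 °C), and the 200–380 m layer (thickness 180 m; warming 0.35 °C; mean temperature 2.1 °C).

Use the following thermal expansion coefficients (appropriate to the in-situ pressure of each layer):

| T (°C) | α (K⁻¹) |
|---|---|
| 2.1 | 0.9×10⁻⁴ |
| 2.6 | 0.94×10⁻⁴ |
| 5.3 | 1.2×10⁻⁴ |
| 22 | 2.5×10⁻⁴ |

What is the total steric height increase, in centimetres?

11.1 cm of thermosteric rise

Layer 1 at 22 °C → α = 2.5×10⁻⁴ K⁻¹
Layer 2 at 2.1 °C → α = 0.9×10⁻⁴ K⁻¹
2.1 × 200 × 2.5×10⁻⁴ = 0.10500 m
200–380 m: 0.9×10⁻⁴ × 0.35 × 180 = 0.00567 m
Δh = 0.10500 + 0.00567 = 0.11067 m ≈ 11.1 cm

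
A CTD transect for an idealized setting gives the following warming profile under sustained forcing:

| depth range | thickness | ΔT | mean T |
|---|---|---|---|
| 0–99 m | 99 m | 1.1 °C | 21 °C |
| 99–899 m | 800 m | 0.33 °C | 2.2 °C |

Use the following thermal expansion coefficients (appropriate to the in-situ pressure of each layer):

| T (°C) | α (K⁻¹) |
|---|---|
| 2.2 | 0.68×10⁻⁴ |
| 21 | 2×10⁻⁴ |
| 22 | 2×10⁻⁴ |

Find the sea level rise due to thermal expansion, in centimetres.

Layer 1 at 21 °C → α = 2×10⁻⁴ K⁻¹
Layer 2 at 2.2 °C → α = 0.68×10⁻⁴ K⁻¹
0–99 m: 1.1 × 99 × 2×10⁻⁴ = 0.02178 m
99–899 m: 800 × 0.68×10⁻⁴ × 0.33 = 0.017952 m
Δh = 0.02178 + 0.017952 = 0.039732 m

Δh ≈ 4.0 cm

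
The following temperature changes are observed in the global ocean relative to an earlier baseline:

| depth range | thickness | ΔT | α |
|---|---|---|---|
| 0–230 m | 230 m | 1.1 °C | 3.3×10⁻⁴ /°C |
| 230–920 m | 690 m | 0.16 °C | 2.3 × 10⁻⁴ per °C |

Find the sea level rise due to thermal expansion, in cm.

10.9 cm of thermosteric rise

3.3×10⁻⁴ × 1.1 × 230 = 0.08349 m
230–920 m: 2.3×10⁻⁴ × 0.16 × 690 = 0.025392 m
Δh = 0.08349 + 0.025392 = 0.108882 m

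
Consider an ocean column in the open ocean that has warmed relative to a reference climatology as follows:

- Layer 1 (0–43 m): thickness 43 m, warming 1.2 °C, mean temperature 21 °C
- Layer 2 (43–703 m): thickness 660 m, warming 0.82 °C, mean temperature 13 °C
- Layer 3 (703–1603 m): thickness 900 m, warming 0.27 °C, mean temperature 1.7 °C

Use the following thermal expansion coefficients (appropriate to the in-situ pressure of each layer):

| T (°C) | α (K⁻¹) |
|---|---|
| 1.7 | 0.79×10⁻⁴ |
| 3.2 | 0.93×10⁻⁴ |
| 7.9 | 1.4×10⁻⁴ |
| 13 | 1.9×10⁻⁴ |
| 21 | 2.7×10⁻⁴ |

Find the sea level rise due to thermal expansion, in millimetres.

Δh ≈ 140 mm

Layer 1 at 21 °C → α = 2.7×10⁻⁴ K⁻¹
Layer 2 at 13 °C → α = 1.9×10⁻⁴ K⁻¹
Layer 3 at 1.7 °C → α = 0.79×10⁻⁴ K⁻¹
Layer 1: 1.2 × 43 × 2.7×10⁻⁴ = 0.013932 m
660 × 1.9×10⁻⁴ × 0.82 = 0.102828 m
Layer 3: 900 × 0.27 × 0.79×10⁻⁴ = 0.019197 m
Δh = 0.013932 + 0.102828 + 0.019197 = 0.135957 m ≈ 140 mm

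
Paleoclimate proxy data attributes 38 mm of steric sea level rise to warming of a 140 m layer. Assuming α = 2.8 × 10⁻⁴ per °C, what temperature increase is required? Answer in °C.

about 0.969 °C

ΔT = Δh/(αH) = 0.038 / (2.8×10⁻⁴ × 140) ≈ 0.9694 °C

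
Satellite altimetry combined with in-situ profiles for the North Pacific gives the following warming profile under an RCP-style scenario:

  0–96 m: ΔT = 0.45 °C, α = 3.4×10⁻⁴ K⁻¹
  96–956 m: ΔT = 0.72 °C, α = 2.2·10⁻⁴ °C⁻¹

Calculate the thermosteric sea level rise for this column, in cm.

96 × 0.45 × 3.4×10⁻⁴ = 0.014688 m
Layer 2: 2.2×10⁻⁴ × 0.72 × 860 = 0.136224 m
Δh = 0.014688 + 0.136224 = 0.150912 m ≈ 15.1 cm

15.1 cm of thermosteric rise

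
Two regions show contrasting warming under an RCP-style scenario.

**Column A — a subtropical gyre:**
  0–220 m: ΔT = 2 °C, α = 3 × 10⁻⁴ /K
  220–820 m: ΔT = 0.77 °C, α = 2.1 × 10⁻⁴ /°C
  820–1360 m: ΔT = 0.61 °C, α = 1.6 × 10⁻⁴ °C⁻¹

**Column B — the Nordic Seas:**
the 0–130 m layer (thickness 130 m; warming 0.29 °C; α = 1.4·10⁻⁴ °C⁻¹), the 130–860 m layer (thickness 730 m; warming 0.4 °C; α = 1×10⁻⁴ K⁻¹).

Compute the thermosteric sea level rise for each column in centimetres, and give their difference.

A 0–220 m: 3×10⁻⁴ × 2 × 220 = 0.13200 m
A Layer 2: 0.77 × 2.1×10⁻⁴ × 600 = 0.09702 m
A 820–1360 m: 1.6×10⁻⁴ × 0.61 × 540 = 0.052704 m
A total: 0.281724 m
B Layer 1: 130 × 1.4×10⁻⁴ × 0.29 = 0.005278 m
B Layer 2: 0.4 × 730 × 1×10⁻⁴ = 0.02920 m
B total: 0.034478 m
Difference: 0.281724 − 0.034478 = 0.247246 m

A: 28.2 cm; B: 3.45 cm; difference 24.7 cm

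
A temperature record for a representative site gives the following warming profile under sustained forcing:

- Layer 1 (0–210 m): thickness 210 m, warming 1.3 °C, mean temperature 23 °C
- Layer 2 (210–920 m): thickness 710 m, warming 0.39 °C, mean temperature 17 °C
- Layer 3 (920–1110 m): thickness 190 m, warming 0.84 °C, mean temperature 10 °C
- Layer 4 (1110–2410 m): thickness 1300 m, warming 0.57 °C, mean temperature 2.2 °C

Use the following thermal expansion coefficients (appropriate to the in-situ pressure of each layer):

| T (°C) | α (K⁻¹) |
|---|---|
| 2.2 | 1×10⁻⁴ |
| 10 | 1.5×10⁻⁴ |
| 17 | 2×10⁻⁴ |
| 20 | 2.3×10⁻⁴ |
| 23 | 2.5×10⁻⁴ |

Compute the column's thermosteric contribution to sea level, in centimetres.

22.2 cm

Layer 1 at 23 °C → α = 2.5×10⁻⁴ K⁻¹
Layer 2 at 17 °C → α = 2×10⁻⁴ K⁻¹
Layer 3 at 10 °C → α = 1.5×10⁻⁴ K⁻¹
Layer 4 at 2.2 °C → α = 1×10⁻⁴ K⁻¹
0–210 m: 2.5×10⁻⁴ × 210 × 1.3 = 0.06825 m
0.39 × 710 × 2×10⁻⁴ = 0.05538 m
190 × 0.84 × 1.5×10⁻⁴ = 0.02394 m
Layer 4: 1300 × 1×10⁻⁴ × 0.57 = 0.07410 m
Δh = 0.06825 + 0.05538 + 0.02394 + 0.07410 = 0.22167 m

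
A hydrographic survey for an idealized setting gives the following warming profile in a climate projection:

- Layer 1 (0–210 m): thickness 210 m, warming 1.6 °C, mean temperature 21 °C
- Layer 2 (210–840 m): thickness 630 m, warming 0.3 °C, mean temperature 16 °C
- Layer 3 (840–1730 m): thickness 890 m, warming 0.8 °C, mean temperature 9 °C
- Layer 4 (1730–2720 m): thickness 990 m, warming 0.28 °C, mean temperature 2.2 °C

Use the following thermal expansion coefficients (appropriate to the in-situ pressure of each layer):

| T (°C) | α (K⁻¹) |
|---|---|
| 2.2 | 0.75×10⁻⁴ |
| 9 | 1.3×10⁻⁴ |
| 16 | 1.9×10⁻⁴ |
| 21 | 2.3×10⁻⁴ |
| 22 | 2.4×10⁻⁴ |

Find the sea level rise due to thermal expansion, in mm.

227 mm

Layer 1 at 21 °C → α = 2.3×10⁻⁴ K⁻¹
Layer 2 at 16 °C → α = 1.9×10⁻⁴ K⁻¹
Layer 3 at 9 °C → α = 1.3×10⁻⁴ K⁻¹
Layer 4 at 2.2 °C → α = 0.75×10⁻⁴ K⁻¹
Layer 1: 1.6 × 2.3×10⁻⁴ × 210 = 0.07728 m
1.9×10⁻⁴ × 0.3 × 630 = 0.03591 m
890 × 0.8 × 1.3×10⁻⁴ = 0.09256 m
Layer 4: 0.75×10⁻⁴ × 990 × 0.28 = 0.02079 m
Δh = 0.07728 + 0.03591 + 0.09256 + 0.02079 = 0.22654 m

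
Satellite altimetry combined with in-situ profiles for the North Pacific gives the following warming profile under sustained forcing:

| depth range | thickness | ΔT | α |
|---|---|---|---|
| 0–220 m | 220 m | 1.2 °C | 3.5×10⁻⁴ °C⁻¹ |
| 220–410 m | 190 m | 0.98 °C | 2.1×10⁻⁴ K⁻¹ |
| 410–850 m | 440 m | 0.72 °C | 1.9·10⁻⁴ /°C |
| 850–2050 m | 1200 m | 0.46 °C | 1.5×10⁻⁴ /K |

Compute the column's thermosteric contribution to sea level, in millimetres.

3.5×10⁻⁴ × 220 × 1.2 = 0.09240 m
220–410 m: 0.98 × 190 × 2.1×10⁻⁴ = 0.039102 m
Layer 3: 440 × 1.9×10⁻⁴ × 0.72 = 0.060192 m
850–2050 m: 0.46 × 1.5×10⁻⁴ × 1200 = 0.08280 m
Δh = 0.09240 + 0.039102 + 0.060192 + 0.08280 = 0.274494 m ≈ 270 mm

270 mm of thermosteric rise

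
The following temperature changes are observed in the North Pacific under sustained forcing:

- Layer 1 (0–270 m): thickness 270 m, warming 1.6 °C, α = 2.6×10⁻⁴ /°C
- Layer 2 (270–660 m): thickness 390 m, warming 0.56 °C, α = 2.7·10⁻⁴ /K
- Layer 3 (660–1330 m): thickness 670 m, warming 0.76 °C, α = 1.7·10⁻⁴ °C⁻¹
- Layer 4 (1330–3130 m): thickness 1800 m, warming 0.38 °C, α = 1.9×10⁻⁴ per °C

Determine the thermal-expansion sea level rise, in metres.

Δh ≈ 0.388 m

2.6×10⁻⁴ × 1.6 × 270 = 0.11232 m
Layer 2: 0.56 × 390 × 2.7×10⁻⁴ = 0.058968 m
Layer 3: 0.76 × 1.7×10⁻⁴ × 670 = 0.086564 m
Layer 4: 1.9×10⁻⁴ × 0.38 × 1800 = 0.12996 m
Δh = 0.11232 + 0.058968 + 0.086564 + 0.12996 = 0.387812 m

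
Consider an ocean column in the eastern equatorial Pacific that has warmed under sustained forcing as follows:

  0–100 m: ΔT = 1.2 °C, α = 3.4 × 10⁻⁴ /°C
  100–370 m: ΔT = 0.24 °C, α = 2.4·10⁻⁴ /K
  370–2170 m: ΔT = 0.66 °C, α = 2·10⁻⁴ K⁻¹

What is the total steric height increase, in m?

about 0.294 m

Layer 1: 1.2 × 100 × 3.4×10⁻⁴ = 0.04080 m
0.24 × 2.4×10⁻⁴ × 270 = 0.015552 m
Layer 3: 2×10⁻⁴ × 1800 × 0.66 = 0.23760 m
Δh = 0.04080 + 0.015552 + 0.23760 = 0.293952 m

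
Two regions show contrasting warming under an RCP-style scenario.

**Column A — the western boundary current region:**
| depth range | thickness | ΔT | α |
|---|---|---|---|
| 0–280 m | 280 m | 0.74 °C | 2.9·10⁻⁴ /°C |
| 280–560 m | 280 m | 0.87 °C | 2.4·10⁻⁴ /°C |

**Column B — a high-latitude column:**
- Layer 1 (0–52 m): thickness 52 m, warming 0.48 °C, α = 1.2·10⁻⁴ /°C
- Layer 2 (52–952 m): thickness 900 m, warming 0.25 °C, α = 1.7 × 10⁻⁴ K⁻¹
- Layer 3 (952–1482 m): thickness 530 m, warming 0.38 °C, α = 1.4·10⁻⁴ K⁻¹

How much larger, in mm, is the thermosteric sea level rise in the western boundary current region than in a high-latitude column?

A Layer 1: 2.9×10⁻⁴ × 280 × 0.74 = 0.060088 m
A 280–560 m: 2.4×10⁻⁴ × 0.87 × 280 = 0.058464 m
A total: 0.118552 m
B 0–52 m: 1.2×10⁻⁴ × 0.48 × 52 = 0.0029952 m
B 52–952 m: 0.25 × 1.7×10⁻⁴ × 900 = 0.03825 m
B Layer 3: 0.38 × 1.4×10⁻⁴ × 530 = 0.028196 m
B total: 0.0694412 m
Difference: 0.118552 − 0.0694412 = 0.0491108 m

49 mm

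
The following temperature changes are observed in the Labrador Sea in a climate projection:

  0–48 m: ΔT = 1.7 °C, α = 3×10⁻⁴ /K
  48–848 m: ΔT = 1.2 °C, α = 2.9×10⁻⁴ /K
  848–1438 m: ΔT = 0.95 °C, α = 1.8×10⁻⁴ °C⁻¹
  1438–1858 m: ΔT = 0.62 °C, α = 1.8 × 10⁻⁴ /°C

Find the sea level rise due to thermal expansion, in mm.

Δh = 451 mm

0–48 m: 1.7 × 48 × 3×10⁻⁴ = 0.02448 m
2.9×10⁻⁴ × 1.2 × 800 = 0.27840 m
848–1438 m: 0.95 × 590 × 1.8×10⁻⁴ = 0.10089 m
1438–1858 m: 0.62 × 420 × 1.8×10⁻⁴ = 0.046872 m
Δh = 0.02448 + 0.27840 + 0.10089 + 0.046872 = 0.450642 m ≈ 451 mm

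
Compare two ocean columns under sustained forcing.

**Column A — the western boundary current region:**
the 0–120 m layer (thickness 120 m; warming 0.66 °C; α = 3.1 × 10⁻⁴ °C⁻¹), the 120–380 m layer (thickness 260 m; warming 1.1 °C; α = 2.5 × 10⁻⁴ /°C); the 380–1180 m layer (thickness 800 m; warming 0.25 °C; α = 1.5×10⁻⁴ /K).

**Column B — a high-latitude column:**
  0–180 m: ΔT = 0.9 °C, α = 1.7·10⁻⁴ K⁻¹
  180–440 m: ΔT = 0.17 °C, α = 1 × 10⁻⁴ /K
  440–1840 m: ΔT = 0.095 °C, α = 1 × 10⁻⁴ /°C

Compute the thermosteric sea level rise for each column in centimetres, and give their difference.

Δh_A ≈ 12.6 cm, Δh_B ≈ 4.53 cm; difference ≈ 8.08 cm

A Layer 1: 120 × 0.66 × 3.1×10⁻⁴ = 0.024552 m
A 120–380 m: 2.5×10⁻⁴ × 1.1 × 260 = 0.07150 m
A Layer 3: 0.25 × 1.5×10⁻⁴ × 800 = 0.03000 m
A total: 0.126052 m
B 180 × 1.7×10⁻⁴ × 0.9 = 0.02754 m
B 1×10⁻⁴ × 260 × 0.17 = 0.00442 m
B 0.095 × 1400 × 1×10⁻⁴ = 0.01330 m
B total: 0.04526 m
Difference: 0.126052 − 0.04526 = 0.080792 m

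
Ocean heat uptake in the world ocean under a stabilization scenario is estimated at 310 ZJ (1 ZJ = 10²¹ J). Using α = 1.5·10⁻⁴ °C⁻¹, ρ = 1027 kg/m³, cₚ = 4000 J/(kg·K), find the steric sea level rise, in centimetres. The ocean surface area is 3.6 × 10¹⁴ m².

3.14 cm

Per unit area: Q = 310×10²¹ / (3.6×10¹⁴) ≈ 8.611×10⁸ J/m²
Δh = αQ/(ρcₚ) = 1.5×10⁻⁴ × 8.611×10⁸ / (1027 × 4000) ≈ 0.031442 m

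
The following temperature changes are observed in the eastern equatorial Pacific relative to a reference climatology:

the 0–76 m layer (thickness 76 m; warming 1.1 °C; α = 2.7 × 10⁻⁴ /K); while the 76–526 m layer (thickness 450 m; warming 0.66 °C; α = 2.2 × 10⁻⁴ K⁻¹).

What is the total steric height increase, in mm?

about 87.9 mm

1.1 × 2.7×10⁻⁴ × 76 = 0.022572 m
76–526 m: 2.2×10⁻⁴ × 0.66 × 450 = 0.06534 m
Δh = 0.022572 + 0.06534 = 0.087912 m ≈ 87.9 mm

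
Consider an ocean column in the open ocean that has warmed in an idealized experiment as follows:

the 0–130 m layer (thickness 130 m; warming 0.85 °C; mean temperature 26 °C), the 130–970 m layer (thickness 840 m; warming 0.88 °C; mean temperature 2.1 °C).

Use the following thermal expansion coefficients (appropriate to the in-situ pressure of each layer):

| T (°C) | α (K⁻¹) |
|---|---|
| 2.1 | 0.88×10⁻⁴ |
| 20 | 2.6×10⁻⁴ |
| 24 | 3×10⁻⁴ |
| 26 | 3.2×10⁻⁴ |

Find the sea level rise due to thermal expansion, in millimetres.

Δh ≈ 100 mm

Layer 1 at 26 °C → α = 3.2×10⁻⁴ K⁻¹
Layer 2 at 2.1 °C → α = 0.88×10⁻⁴ K⁻¹
Layer 1: 3.2×10⁻⁴ × 0.85 × 130 = 0.03536 m
0.88 × 0.88×10⁻⁴ × 840 = 0.0650496 m
Δh = 0.03536 + 0.0650496 = 0.1004096 m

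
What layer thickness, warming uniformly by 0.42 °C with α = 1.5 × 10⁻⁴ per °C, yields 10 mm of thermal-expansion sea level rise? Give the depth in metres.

H = Δh/(αΔT) = 0.01 / (1.5×10⁻⁴ × 0.42) ≈ 158.7 m

about 160 m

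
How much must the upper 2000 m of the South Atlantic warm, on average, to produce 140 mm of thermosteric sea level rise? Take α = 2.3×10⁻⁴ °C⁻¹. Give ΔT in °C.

ΔT ≈ 0.30 °C

ΔT = Δh/(αH) = 0.14 / (2.3×10⁻⁴ × 2000) ≈ 0.3043 °C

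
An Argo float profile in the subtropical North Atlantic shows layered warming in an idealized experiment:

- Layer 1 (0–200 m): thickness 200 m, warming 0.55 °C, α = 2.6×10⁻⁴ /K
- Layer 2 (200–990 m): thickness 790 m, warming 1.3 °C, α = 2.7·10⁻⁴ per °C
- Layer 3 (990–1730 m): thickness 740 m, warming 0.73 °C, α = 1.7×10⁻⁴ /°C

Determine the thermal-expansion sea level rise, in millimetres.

0–200 m: 0.55 × 2.6×10⁻⁴ × 200 = 0.02860 m
Layer 2: 790 × 2.7×10⁻⁴ × 1.3 = 0.27729 m
Layer 3: 740 × 1.7×10⁻⁴ × 0.73 = 0.091834 m
Δh = 0.02860 + 0.27729 + 0.091834 = 0.397724 m

about 400 mm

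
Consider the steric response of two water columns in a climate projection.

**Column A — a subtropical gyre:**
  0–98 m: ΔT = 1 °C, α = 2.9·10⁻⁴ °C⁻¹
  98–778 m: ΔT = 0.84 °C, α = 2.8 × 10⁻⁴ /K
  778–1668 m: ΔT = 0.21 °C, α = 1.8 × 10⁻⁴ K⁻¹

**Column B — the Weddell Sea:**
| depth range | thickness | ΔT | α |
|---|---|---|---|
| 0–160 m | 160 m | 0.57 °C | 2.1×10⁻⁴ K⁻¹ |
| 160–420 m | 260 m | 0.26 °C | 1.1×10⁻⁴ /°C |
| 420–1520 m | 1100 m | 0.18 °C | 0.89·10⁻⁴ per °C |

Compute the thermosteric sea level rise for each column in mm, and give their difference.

Δh_A ≈ 222 mm, Δh_B ≈ 44.2 mm; difference ≈ 178 mm

A Layer 1: 98 × 2.9×10⁻⁴ × 1 = 0.02842 m
A Layer 2: 2.8×10⁻⁴ × 680 × 0.84 = 0.159936 m
A Layer 3: 890 × 1.8×10⁻⁴ × 0.21 = 0.033642 m
A total: 0.221998 m
B 0–160 m: 2.1×10⁻⁴ × 160 × 0.57 = 0.019152 m
B 160–420 m: 260 × 1.1×10⁻⁴ × 0.26 = 0.007436 m
B 0.18 × 1100 × 0.89×10⁻⁴ = 0.017622 m
B total: 0.04421 m
Difference: 0.221998 − 0.04421 = 0.177788 m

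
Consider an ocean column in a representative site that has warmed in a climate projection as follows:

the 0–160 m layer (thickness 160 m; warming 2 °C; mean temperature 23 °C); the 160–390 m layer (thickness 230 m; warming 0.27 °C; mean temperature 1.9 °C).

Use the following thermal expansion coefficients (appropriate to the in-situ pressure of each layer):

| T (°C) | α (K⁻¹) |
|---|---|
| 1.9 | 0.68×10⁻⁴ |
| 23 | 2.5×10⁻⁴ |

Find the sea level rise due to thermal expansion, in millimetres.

about 84 mm

Layer 1 at 23 °C → α = 2.5×10⁻⁴ K⁻¹
Layer 2 at 1.9 °C → α = 0.68×10⁻⁴ K⁻¹
2.5×10⁻⁴ × 2 × 160 = 0.08000 m
Layer 2: 230 × 0.27 × 0.68×10⁻⁴ = 0.0042228 m
Δh = 0.08000 + 0.0042228 = 0.0842228 m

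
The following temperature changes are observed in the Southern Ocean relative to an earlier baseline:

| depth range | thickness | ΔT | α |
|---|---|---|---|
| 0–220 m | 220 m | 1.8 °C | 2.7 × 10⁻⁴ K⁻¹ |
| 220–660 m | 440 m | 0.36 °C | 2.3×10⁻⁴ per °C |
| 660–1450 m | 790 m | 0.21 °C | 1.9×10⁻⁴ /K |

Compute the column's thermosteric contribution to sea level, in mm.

Layer 1: 1.8 × 2.7×10⁻⁴ × 220 = 0.10692 m
Layer 2: 440 × 2.3×10⁻⁴ × 0.36 = 0.036432 m
Layer 3: 790 × 1.9×10⁻⁴ × 0.21 = 0.031521 m
Δh = 0.10692 + 0.036432 + 0.031521 = 0.174873 m

175 mm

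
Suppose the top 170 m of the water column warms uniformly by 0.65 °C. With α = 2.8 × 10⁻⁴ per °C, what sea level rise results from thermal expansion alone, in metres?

Δh = αΔT·H = 2.8×10⁻⁴ × 0.65 × 170 = 0.03094 m

Δh = 0.031 m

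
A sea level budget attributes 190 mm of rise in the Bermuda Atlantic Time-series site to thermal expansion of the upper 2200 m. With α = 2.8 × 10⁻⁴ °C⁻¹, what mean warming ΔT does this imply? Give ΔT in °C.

ΔT ≈ 0.308 °C

ΔT = Δh/(αH) = 0.19 / (2.8×10⁻⁴ × 2200) ≈ 0.3084 °C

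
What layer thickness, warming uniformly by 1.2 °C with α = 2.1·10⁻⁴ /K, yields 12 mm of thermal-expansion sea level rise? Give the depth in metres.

H = Δh/(αΔT) = 0.012 / (2.1×10⁻⁴ × 1.2) ≈ 47.62 m

48 m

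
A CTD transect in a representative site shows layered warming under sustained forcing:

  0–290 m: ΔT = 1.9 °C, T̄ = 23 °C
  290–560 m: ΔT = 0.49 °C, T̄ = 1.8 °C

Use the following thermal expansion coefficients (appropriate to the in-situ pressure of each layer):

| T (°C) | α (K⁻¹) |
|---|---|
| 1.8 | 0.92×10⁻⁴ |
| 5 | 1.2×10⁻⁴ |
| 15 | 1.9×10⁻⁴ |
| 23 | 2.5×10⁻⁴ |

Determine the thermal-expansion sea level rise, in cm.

Layer 1 at 23 °C → α = 2.5×10⁻⁴ K⁻¹
Layer 2 at 1.8 °C → α = 0.92×10⁻⁴ K⁻¹
2.5×10⁻⁴ × 1.9 × 290 = 0.13775 m
Layer 2: 270 × 0.49 × 0.92×10⁻⁴ = 0.0121716 m
Δh = 0.13775 + 0.0121716 = 0.1499216 m

15.0 cm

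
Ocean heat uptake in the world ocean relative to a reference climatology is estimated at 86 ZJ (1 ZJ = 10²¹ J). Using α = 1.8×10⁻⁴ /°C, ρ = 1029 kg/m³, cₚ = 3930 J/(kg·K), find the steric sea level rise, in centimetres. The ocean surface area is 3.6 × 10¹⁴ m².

Per unit area: Q = 86×10²¹ / (3.6×10¹⁴) ≈ 2.389×10⁸ J/m²
Δh = αQ/(ρcₚ) = 1.8×10⁻⁴ × 2.389×10⁸ / (1029 × 3930) ≈ 0.010634 m

1.06 cm of thermosteric rise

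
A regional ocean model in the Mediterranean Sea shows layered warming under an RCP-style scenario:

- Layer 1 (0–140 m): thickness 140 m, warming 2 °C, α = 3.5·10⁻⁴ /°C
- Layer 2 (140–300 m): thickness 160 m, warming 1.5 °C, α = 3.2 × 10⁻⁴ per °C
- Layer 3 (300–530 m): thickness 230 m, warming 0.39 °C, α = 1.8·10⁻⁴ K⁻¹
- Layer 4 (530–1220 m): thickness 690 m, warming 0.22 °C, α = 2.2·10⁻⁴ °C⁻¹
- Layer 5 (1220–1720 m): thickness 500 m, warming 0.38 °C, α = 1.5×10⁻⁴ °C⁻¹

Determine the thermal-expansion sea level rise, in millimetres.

Layer 1: 2 × 3.5×10⁻⁴ × 140 = 0.09800 m
Layer 2: 1.5 × 3.2×10⁻⁴ × 160 = 0.07680 m
300–530 m: 230 × 1.8×10⁻⁴ × 0.39 = 0.016146 m
Layer 4: 2.2×10⁻⁴ × 0.22 × 690 = 0.033396 m
1.5×10⁻⁴ × 500 × 0.38 = 0.02850 m
Δh = 0.09800 + 0.07680 + 0.016146 + 0.033396 + 0.02850 = 0.252842 m ≈ 250 mm

about 250 mm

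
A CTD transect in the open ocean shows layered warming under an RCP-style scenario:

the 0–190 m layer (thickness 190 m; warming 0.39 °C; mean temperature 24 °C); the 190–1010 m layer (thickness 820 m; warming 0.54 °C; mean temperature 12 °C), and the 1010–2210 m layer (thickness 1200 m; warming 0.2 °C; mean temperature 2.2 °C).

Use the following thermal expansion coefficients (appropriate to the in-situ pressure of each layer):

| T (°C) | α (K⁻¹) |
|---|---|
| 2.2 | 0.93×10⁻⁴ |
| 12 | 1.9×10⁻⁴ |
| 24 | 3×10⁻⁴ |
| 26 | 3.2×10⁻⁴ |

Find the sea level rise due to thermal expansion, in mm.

about 130 mm

Layer 1 at 24 °C → α = 3×10⁻⁴ K⁻¹
Layer 2 at 12 °C → α = 1.9×10⁻⁴ K⁻¹
Layer 3 at 2.2 °C → α = 0.93×10⁻⁴ K⁻¹
3×10⁻⁴ × 190 × 0.39 = 0.02223 m
820 × 0.54 × 1.9×10⁻⁴ = 0.084132 m
Layer 3: 0.2 × 1200 × 0.93×10⁻⁴ = 0.02232 m
Δh = 0.02223 + 0.084132 + 0.02232 = 0.128682 m ≈ 130 mm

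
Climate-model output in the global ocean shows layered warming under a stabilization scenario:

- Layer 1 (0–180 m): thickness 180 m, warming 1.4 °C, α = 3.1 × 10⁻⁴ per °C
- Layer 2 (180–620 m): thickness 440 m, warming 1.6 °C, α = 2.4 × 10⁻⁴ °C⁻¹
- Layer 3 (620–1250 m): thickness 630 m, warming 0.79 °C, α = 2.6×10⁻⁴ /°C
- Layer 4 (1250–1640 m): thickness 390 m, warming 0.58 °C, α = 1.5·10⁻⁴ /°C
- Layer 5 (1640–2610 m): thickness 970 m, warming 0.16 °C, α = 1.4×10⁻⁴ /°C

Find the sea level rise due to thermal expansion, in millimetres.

0–180 m: 1.4 × 180 × 3.1×10⁻⁴ = 0.07812 m
Layer 2: 2.4×10⁻⁴ × 1.6 × 440 = 0.16896 m
Layer 3: 2.6×10⁻⁴ × 630 × 0.79 = 0.129402 m
390 × 0.58 × 1.5×10⁻⁴ = 0.03393 m
0.16 × 1.4×10⁻⁴ × 970 = 0.021728 m
Δh = 0.07812 + 0.16896 + 0.129402 + 0.03393 + 0.021728 = 0.43214 m

432 mm of thermosteric rise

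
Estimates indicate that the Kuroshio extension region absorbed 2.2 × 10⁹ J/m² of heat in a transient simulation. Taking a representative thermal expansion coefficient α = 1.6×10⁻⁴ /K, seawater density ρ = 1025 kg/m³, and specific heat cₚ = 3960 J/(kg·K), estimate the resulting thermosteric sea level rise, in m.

Δh = αQ/(ρcₚ) = 1.6×10⁻⁴ × 2.2×10⁹ / (1025 × 3960) ≈ 0.086721 m

0.087 m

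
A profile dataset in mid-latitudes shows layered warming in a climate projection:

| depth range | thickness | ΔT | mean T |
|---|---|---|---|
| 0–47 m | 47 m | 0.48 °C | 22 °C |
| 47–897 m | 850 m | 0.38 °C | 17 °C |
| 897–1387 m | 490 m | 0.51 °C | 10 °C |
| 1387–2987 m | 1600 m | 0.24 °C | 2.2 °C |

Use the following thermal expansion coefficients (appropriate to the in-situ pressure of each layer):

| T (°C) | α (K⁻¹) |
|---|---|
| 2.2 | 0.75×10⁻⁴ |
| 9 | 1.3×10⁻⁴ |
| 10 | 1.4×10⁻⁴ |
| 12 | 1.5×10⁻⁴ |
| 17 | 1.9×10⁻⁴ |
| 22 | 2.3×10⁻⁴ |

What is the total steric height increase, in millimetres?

Layer 1 at 22 °C → α = 2.3×10⁻⁴ K⁻¹
Layer 2 at 17 °C → α = 1.9×10⁻⁴ K⁻¹
Layer 3 at 10 °C → α = 1.4×10⁻⁴ K⁻¹
Layer 4 at 2.2 °C → α = 0.75×10⁻⁴ K⁻¹
0–47 m: 0.48 × 47 × 2.3×10⁻⁴ = 0.0051888 m
47–897 m: 0.38 × 1.9×10⁻⁴ × 850 = 0.06137 m
Layer 3: 1.4×10⁻⁴ × 490 × 0.51 = 0.034986 m
Layer 4: 1600 × 0.24 × 0.75×10⁻⁴ = 0.02880 m
Δh = 0.0051888 + 0.06137 + 0.034986 + 0.02880 = 0.1303448 m

Δh = 130 mm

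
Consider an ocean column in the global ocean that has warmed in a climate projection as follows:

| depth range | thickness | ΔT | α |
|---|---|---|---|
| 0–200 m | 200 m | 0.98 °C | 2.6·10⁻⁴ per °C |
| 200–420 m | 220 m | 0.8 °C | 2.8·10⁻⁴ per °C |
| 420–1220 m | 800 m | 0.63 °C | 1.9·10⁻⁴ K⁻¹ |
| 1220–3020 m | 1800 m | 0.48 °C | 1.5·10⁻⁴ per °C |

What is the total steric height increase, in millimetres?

Layer 1: 2.6×10⁻⁴ × 200 × 0.98 = 0.05096 m
0.8 × 220 × 2.8×10⁻⁴ = 0.04928 m
Layer 3: 800 × 0.63 × 1.9×10⁻⁴ = 0.09576 m
1.5×10⁻⁴ × 1800 × 0.48 = 0.12960 m
Δh = 0.05096 + 0.04928 + 0.09576 + 0.12960 = 0.32560 m

330 mm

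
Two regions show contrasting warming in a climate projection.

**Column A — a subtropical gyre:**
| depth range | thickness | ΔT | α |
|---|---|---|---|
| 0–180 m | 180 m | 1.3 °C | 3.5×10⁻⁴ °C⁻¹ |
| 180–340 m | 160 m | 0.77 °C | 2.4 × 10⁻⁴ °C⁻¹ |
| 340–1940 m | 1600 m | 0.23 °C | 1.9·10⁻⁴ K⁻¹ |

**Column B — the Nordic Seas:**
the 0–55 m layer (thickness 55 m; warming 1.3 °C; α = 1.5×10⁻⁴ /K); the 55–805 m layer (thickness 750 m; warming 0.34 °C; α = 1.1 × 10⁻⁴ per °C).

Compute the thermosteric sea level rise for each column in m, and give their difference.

A 3.5×10⁻⁴ × 1.3 × 180 = 0.08190 m
A Layer 2: 160 × 0.77 × 2.4×10⁻⁴ = 0.029568 m
A 340–1940 m: 1600 × 0.23 × 1.9×10⁻⁴ = 0.06992 m
A total: 0.181388 m
B 55 × 1.3 × 1.5×10⁻⁴ = 0.010725 m
B Layer 2: 1.1×10⁻⁴ × 750 × 0.34 = 0.02805 m
B total: 0.038775 m
Difference: 0.181388 − 0.038775 = 0.142613 m

A: 0.181 m; B: 0.0388 m; difference 0.143 m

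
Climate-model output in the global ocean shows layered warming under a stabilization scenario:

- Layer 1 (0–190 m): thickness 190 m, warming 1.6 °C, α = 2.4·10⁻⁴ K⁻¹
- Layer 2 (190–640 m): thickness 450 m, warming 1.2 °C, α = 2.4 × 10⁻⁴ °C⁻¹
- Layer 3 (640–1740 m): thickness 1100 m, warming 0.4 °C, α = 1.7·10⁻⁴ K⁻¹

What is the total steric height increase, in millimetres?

Layer 1: 1.6 × 2.4×10⁻⁴ × 190 = 0.07296 m
Layer 2: 2.4×10⁻⁴ × 450 × 1.2 = 0.12960 m
0.4 × 1100 × 1.7×10⁻⁴ = 0.07480 m
Δh = 0.07296 + 0.12960 + 0.07480 = 0.27736 m ≈ 280 mm

280 mm of thermosteric rise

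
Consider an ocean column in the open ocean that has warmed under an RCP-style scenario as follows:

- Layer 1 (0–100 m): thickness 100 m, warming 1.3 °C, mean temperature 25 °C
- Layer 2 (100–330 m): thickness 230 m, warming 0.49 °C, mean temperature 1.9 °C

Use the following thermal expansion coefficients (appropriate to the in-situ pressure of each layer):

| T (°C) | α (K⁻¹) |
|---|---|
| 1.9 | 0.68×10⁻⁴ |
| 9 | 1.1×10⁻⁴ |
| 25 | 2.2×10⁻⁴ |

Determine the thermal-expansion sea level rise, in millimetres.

Layer 1 at 25 °C → α = 2.2×10⁻⁴ K⁻¹
Layer 2 at 1.9 °C → α = 0.68×10⁻⁴ K⁻¹
Layer 1: 2.2×10⁻⁴ × 100 × 1.3 = 0.02860 m
Layer 2: 0.68×10⁻⁴ × 230 × 0.49 = 0.0076636 m
Δh = 0.02860 + 0.0076636 = 0.0362636 m

36 mm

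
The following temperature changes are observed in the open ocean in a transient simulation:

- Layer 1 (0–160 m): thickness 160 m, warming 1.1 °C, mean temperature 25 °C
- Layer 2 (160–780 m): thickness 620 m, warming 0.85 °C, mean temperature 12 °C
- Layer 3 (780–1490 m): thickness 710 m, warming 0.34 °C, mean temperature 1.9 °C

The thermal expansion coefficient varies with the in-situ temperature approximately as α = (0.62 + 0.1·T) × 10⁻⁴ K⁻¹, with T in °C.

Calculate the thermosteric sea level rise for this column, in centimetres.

17 cm

Layer 1: α = (0.62 + 0.1×25)×10⁻⁴ = 3.12×10⁻⁴ K⁻¹
Layer 2: α = (0.62 + 0.1×12)×10⁻⁴ = 1.82×10⁻⁴ K⁻¹
Layer 3: α = (0.62 + 0.1×1.9)×10⁻⁴ = 0.81×10⁻⁴ K⁻¹
Layer 1: 160 × 3.12×10⁻⁴ × 1.1 = 0.054912 m
1.82×10⁻⁴ × 620 × 0.85 = 0.095914 m
0.34 × 0.81×10⁻⁴ × 710 = 0.0195534 m
Δh = 0.054912 + 0.095914 + 0.0195534 = 0.1703794 m ≈ 17 cm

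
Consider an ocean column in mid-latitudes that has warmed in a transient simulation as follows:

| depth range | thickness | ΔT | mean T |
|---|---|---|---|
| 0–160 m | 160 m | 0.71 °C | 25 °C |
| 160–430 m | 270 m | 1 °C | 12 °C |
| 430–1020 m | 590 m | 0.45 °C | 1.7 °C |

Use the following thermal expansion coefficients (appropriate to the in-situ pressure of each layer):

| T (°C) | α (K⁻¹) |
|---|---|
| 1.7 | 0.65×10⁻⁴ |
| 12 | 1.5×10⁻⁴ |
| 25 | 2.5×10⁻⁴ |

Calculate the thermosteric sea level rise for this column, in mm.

86 mm of thermosteric rise

Layer 1 at 25 °C → α = 2.5×10⁻⁴ K⁻¹
Layer 2 at 12 °C → α = 1.5×10⁻⁴ K⁻¹
Layer 3 at 1.7 °C → α = 0.65×10⁻⁴ K⁻¹
0–160 m: 160 × 2.5×10⁻⁴ × 0.71 = 0.02840 m
Layer 2: 270 × 1.5×10⁻⁴ × 1 = 0.04050 m
430–1020 m: 0.45 × 590 × 0.65×10⁻⁴ = 0.0172575 m
Δh = 0.02840 + 0.04050 + 0.0172575 = 0.0861575 m ≈ 86 mm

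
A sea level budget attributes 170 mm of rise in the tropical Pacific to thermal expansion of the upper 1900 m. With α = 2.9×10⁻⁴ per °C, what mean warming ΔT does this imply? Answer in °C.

ΔT ≈ 0.309 °C

ΔT = Δh/(αH) = 0.17 / (2.9×10⁻⁴ × 1900) ≈ 0.3085 °C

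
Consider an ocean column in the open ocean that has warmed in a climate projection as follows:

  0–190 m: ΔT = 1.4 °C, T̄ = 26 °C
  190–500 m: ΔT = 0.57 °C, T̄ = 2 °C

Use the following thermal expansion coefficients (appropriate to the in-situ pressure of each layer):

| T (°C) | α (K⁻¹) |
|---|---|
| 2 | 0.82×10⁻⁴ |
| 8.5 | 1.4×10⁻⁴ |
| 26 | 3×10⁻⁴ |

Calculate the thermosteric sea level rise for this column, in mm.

Layer 1 at 26 °C → α = 3×10⁻⁴ K⁻¹
Layer 2 at 2 °C → α = 0.82×10⁻⁴ K⁻¹
1.4 × 190 × 3×10⁻⁴ = 0.07980 m
Layer 2: 310 × 0.82×10⁻⁴ × 0.57 = 0.0144894 m
Δh = 0.07980 + 0.0144894 = 0.0942894 m

Δh = 94.3 mm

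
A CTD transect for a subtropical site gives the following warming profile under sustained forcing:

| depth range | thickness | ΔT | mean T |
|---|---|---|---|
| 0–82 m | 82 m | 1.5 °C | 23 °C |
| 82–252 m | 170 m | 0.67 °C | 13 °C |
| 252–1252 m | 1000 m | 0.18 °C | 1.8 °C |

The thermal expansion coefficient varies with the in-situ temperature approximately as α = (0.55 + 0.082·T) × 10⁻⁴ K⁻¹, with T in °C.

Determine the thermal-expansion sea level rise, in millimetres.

Δh = 60.9 mm

Layer 1: α = (0.55 + 0.082×23)×10⁻⁴ = 2.436×10⁻⁴ K⁻¹
Layer 2: α = (0.55 + 0.082×13)×10⁻⁴ = 1.616×10⁻⁴ K⁻¹
Layer 3: α = (0.55 + 0.082×1.8)×10⁻⁴ = 0.6976×10⁻⁴ K⁻¹
Layer 1: 1.5 × 82 × 2.436×10⁻⁴ = 0.0299628 m
0.67 × 170 × 1.616×10⁻⁴ = 0.01840624 m
0.18 × 1000 × 0.6976×10⁻⁴ = 0.0125568 m
Δh = 0.0299628 + 0.01840624 + 0.0125568 = 0.06092584 m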